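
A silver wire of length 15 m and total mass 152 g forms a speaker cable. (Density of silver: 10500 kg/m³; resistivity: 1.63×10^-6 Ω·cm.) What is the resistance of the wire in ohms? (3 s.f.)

ρ = 1.63×10^-6 Ω·cm = 1.63×10^-8 Ω·m
A = m/(density·L) = 0.152/(10500×15) = 9.6508e-07 m²
R = ρL/A = (1.63×10^-8)(15)/(9.6508e-07) = 0.253 Ω

0.253 Ω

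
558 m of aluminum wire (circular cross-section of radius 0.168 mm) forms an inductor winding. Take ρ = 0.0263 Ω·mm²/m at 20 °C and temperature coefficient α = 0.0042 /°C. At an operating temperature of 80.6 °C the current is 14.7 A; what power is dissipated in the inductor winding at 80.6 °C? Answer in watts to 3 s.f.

44900 W

ρ = 0.0263 Ω·mm²/m = 2.63×10^-8 Ω·m
A = πr² = π(1.6800e-04 m)² = 8.867e-08 m²
R₍20₎ = ρL/A = (2.63×10^-8)(558)/(8.867e-08) = 165.5 Ω
R₍80.6₎ = R₍20₎(1 + αΔT) = 165.5 × (1 + 0.0042×60.6) = 207.6 Ω
P = I²R = (14.7)² × 207.6 = 44900 W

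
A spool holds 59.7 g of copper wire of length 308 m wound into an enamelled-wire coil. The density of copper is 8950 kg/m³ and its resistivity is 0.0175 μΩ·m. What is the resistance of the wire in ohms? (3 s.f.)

ρ = 0.0175 μΩ·m = 1.75×10^-8 Ω·m
A = m/(density·L) = 0.0597/(8950×308) = 2.1657e-08 m²
R = ρL/A = (1.75×10^-8)(308)/(2.1657e-08) = 249 Ω

249 Ω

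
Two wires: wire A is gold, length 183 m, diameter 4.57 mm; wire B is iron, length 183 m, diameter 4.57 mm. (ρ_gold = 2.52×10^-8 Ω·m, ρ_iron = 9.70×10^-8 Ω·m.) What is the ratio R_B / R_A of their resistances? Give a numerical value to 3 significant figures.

R ∝ ρL/d², so R_B/R_A = (ρ_B/ρ_A)
= (9.70×10^-8/2.52×10^-8) = 3.85

3.85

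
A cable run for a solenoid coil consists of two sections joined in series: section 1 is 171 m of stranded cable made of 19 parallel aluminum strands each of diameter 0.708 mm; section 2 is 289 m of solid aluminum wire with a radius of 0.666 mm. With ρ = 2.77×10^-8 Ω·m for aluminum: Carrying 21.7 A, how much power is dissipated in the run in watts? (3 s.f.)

Section 1: A_strand = π(3.5400e-04)² = 3.937e-07 m²; R₁ = ρL/(N·A_s) = (2.77×10^-8)(171)/(19×3.937e-07) = 0.6332 Ω
Section 2: A = πr² = π(6.6600e-04 m)² = 1.393e-06 m²
R₂ = (2.77×10^-8)(289)/(1.393e-06) = 5.745 Ω
R = R₁ + R₂ = 6.378 Ω
P = I²R = (21.7)² × 6.378 = 3000 W

3000 W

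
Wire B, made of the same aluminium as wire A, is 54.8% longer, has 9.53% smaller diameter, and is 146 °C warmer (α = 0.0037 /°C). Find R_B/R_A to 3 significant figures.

R ∝ ρL/d² with ρ ∝ (1+αΔT), so R_B/R_A = (1 + 54.8/100) × (1 − 9.53/100)⁻² × (1 + 0.0037×146)
= 1.548 × 1.222 × 1.54 = 2.91

2.91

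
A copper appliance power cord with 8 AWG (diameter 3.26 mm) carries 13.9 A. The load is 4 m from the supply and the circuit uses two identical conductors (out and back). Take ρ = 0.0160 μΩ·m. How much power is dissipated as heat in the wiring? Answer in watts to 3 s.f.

ρ = 0.0160 μΩ·m = 1.60×10^-8 Ω·m
A = π(3.26/2 mm)² = π(1.6300e-03 m)² = 8.347e-06 m²
Total conductor length (both ways) L = 2 × 4 = 8 m
R = ρL/A = (1.60×10^-8)(8)/(8.347e-06) = 0.01534 Ω
P = I²R = (13.9)² × 0.01534 = 2.96 W

2.96 W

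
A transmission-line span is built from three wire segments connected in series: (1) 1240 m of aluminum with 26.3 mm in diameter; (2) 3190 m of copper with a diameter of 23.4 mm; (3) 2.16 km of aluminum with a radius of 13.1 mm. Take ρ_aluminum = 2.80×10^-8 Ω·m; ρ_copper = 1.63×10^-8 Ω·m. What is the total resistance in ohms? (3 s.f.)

0.297 Ω

Seg 1: A = π(d/2)² = π(1.3150e-02 m)² = 5.433e-04 m²
R_1 = (2.80×10^-8)(1240)/(5.433e-04) = 0.06391 Ω
Seg 2: A = π(d/2)² = π(1.1700e-02 m)² = 4.301e-04 m²
R_2 = (1.63×10^-8)(3190)/(4.301e-04) = 0.1209 Ω
Seg 3: A = πr² = π(1.3100e-02 m)² = 5.391e-04 m²
R_3 = (2.80×10^-8)(2160)/(5.391e-04) = 0.1122 Ω
R_total = R_1 + R_2 + R_3 = 0.297 Ω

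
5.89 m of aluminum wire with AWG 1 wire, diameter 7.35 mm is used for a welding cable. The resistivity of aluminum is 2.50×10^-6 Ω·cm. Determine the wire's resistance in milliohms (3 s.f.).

3.47 mΩ

ρ = 2.50×10^-6 Ω·cm = 2.50×10^-8 Ω·m
A = π(7.35/2 mm)² = π(3.6750e-03 m)² = 4.243e-05 m²
R = ρL/A = (2.50×10^-8)(5.89 m)/(4.243e-05 m²) = 3.47 mΩ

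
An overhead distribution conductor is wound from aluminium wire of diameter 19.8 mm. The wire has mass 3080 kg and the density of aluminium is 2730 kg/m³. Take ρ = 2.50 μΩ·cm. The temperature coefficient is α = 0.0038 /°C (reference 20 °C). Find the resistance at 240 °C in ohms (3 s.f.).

0.546 Ω

ρ = 2.50 μΩ·cm = 2.50×10^-8 Ω·m
A = π(d/2)² = π(9.9000e-03 m)² = 3.0791e-04 m²
L = m/(density·A) = 3080/(2730×3.0791e-04) = 3664 m
R = ρL/A = (2.50×10^-8)(3664)/(3.0791e-04) = 0.2975 Ω
R(240 °C) = 0.2975 × (1 + 0.0038×220) = 0.546 Ω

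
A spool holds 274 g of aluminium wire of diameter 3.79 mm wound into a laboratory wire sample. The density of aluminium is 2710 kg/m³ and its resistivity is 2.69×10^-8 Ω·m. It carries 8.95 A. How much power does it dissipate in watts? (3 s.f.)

A = π(d/2)² = π(1.8950e-03 m)² = 1.1282e-05 m²
L = m/(density·A) = 0.274/(2710×1.1282e-05) = 8.962 m
R = ρL/A = (2.69×10^-8)(8.962)/(1.1282e-05) = 0.02137 Ω
P = I²R = (8.95)² × 0.02137 = 1.71 W

1.71 W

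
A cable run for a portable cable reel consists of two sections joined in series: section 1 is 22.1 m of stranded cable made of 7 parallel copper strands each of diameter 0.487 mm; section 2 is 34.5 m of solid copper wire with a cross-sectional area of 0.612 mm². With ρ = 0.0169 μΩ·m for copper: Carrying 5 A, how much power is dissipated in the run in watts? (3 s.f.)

ρ = 0.0169 μΩ·m = 1.69×10^-8 Ω·m
Section 1: A_strand = π(2.4350e-04)² = 1.863e-07 m²; R₁ = ρL/(N·A_s) = (1.69×10^-8)(22.1)/(7×1.863e-07) = 0.2864 Ω
Section 2: A = 0.612 mm² = 6.120e-07 m²
R₂ = (1.69×10^-8)(34.5)/(6.120e-07) = 0.9527 Ω
R = R₁ + R₂ = 1.239 Ω
P = I²R = (5)² × 1.239 = 31.0 W

31.0 W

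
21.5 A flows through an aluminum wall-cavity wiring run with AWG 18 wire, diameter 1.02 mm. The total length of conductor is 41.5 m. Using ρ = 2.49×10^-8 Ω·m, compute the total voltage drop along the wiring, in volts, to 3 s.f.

27.2 V

A = π(1.02/2 mm)² = π(5.1000e-04 m)² = 8.171e-07 m²
R = ρL/A = (2.49×10^-8)(41.5)/(8.171e-07) = 1.265 Ω
V = IR = 21.5 × 1.265 = 27.2 V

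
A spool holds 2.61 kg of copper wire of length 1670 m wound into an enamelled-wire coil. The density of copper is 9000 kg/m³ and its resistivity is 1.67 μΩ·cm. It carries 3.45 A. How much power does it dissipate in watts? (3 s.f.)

ρ = 1.67 μΩ·cm = 1.67×10^-8 Ω·m
A = m/(density·L) = 2.61/(9000×1670) = 1.7365e-07 m²
R = ρL/A = (1.67×10^-8)(1670)/(1.7365e-07) = 160.6 Ω
P = I²R = (3.45)² × 160.6 = 1910 W

1910 W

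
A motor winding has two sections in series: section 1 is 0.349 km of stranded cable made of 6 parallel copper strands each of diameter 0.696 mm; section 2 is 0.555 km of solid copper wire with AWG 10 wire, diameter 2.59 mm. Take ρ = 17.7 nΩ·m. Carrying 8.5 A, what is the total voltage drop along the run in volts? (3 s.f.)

ρ = 17.7 nΩ·m = 1.77×10^-8 Ω·m
Section 1: A_strand = π(3.4800e-04)² = 3.805e-07 m²; R₁ = ρL/(N·A_s) = (1.77×10^-8)(349)/(6×3.805e-07) = 2.706 Ω
Section 2: A = π(2.59/2 mm)² = π(1.2950e-03 m)² = 5.269e-06 m²
R₂ = (1.77×10^-8)(555)/(5.269e-06) = 1.865 Ω
R = R₁ + R₂ = 4.571 Ω
V = IR = 8.5 × 4.571 = 38.9 V

38.9 V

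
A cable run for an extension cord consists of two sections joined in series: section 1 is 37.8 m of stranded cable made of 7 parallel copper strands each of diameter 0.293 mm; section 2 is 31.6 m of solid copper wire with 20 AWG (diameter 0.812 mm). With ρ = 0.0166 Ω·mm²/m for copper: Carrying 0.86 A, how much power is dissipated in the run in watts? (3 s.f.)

1.73 W

ρ = 0.0166 Ω·mm²/m = 1.66×10^-8 Ω·m
Section 1: A_strand = π(1.4650e-04)² = 6.743e-08 m²; R₁ = ρL/(N·A_s) = (1.66×10^-8)(37.8)/(7×6.743e-08) = 1.329 Ω
Section 2: A = π(0.812/2 mm)² = π(4.0600e-04 m)² = 5.178e-07 m²
R₂ = (1.66×10^-8)(31.6)/(5.178e-07) = 1.013 Ω
R = R₁ + R₂ = 2.342 Ω
P = I²R = (0.86)² × 2.342 = 1.73 W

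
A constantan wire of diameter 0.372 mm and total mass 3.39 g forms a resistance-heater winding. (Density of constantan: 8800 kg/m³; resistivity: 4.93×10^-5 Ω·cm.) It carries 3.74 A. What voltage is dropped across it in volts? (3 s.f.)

ρ = 4.93×10^-5 Ω·cm = 4.93×10^-7 Ω·m
A = π(d/2)² = π(1.8600e-04 m)² = 1.0869e-07 m²
L = m/(density·A) = 0.00339/(8800×1.0869e-07) = 3.544 m
R = ρL/A = (4.93×10^-7)(3.544)/(1.0869e-07) = 16.08 Ω
V = IR = 3.74 × 16.08 = 60.1 V

60.1 V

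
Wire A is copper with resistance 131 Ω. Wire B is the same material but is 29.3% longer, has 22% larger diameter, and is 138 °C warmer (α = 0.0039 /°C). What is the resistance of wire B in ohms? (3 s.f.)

175 Ω

R ∝ ρL/d² with ρ ∝ (1+αΔT), so R_B/R_A = (1 + 29.3/100) × (1 + 22/100)⁻² × (1 + 0.0039×138)
= 1.293 × 0.6719 × 1.538 = 1.336
R_B = 1.336 × 131 = 175 Ω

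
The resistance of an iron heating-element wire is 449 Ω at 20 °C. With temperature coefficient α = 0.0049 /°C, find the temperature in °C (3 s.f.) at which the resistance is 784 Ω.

172 °C

R = R₀(1 + α(T − T₀)) ⇒ T = T₀ + (R/R₀ − 1)/α
T = 20 + (784/449 − 1)/0.0049 = 20 + (0.7461)/0.0049 = 172 °C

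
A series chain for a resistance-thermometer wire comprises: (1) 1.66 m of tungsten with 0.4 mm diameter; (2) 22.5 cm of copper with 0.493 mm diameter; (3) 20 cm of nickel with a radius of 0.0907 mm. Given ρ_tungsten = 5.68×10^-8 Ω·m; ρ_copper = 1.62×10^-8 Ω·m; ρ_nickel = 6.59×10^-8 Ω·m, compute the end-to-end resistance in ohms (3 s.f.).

1.28 Ω

Seg 1: A = π(d/2)² = π(2.0000e-04 m)² = 1.257e-07 m²
R_1 = (5.68×10^-8)(1.66)/(1.257e-07) = 0.7503 Ω
Seg 2: A = π(d/2)² = π(2.4650e-04 m)² = 1.909e-07 m²
R_2 = (1.62×10^-8)(0.225)/(1.909e-07) = 0.01909 Ω
Seg 3: A = πr² = π(9.0700e-05 m)² = 2.584e-08 m²
R_3 = (6.59×10^-8)(0.2)/(2.584e-08) = 0.51 Ω
R_total = R_1 + R_2 + R_3 = 1.28 Ω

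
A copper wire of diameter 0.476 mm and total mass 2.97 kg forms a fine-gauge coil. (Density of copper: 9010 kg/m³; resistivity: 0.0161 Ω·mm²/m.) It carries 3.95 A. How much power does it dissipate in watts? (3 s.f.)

2610 W

ρ = 0.0161 Ω·mm²/m = 1.61×10^-8 Ω·m
A = π(d/2)² = π(2.3800e-04 m)² = 1.7795e-07 m²
L = m/(density·A) = 2.97/(9010×1.7795e-07) = 1852 m
R = ρL/A = (1.61×10^-8)(1852)/(1.7795e-07) = 167.6 Ω
P = I²R = (3.95)² × 167.6 = 2610 W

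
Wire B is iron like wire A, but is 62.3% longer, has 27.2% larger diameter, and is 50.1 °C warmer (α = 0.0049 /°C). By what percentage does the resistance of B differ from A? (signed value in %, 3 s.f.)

R ∝ ρL/d² with ρ ∝ (1+αΔT), so R_B/R_A = (1 + 62.3/100) × (1 + 27.2/100)⁻² × (1 + 0.0049×50.1)
= 1.623 × 0.618 × 1.246 = 1.249
(R_B − R_A)/R_A = 1.249 − 1 = 24.9%

24.9%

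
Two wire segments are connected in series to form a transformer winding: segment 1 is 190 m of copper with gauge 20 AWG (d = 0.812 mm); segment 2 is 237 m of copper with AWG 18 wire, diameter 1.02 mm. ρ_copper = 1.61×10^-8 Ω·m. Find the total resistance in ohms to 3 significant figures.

10.6 Ω

Segment 1: A = π(0.812/2 mm)² = π(4.0600e-04 m)² = 5.178e-07 m²
R₁ = ρL/A = (1.61×10^-8)(190)/(5.178e-07) = 5.907 Ω
Segment 2: A = π(1.02/2 mm)² = π(5.1000e-04 m)² = 8.171e-07 m²
R₂ = (1.61×10^-8)(237)/(8.171e-07) = 4.67 Ω
R = R₁ + R₂ = 10.6 Ω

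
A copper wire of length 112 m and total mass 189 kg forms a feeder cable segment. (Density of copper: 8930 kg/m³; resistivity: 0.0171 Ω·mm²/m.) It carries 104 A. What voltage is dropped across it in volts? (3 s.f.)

ρ = 0.0171 Ω·mm²/m = 1.71×10^-8 Ω·m
A = m/(density·L) = 189/(8930×112) = 1.8897e-04 m²
R = ρL/A = (1.71×10^-8)(112)/(1.8897e-04) = 0.01013 Ω
V = IR = 104 × 0.01013 = 1.05 V

1.05 V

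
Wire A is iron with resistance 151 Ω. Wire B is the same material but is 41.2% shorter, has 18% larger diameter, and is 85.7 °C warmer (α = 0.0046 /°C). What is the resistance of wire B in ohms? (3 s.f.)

88.9 Ω

R ∝ ρL/d² with ρ ∝ (1+αΔT), so R_B/R_A = (1 − 41.2/100) × (1 + 18/100)⁻² × (1 + 0.0046×85.7)
= 0.588 × 0.7182 × 1.394 = 0.5888
R_B = 0.5888 × 151 = 88.9 Ω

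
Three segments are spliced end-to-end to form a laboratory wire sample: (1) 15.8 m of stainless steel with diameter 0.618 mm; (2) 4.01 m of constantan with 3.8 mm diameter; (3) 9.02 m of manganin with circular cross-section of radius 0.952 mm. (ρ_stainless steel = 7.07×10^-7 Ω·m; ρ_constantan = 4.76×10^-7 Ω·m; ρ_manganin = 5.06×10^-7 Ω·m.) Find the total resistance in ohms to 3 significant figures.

39.0 Ω

Seg 1: A = π(d/2)² = π(3.0900e-04 m)² = 3.000e-07 m²
R_1 = (7.07×10^-7)(15.8)/(3.000e-07) = 37.24 Ω
Seg 2: A = π(d/2)² = π(1.9000e-03 m)² = 1.134e-05 m²
R_2 = (4.76×10^-7)(4.01)/(1.134e-05) = 0.1683 Ω
Seg 3: A = πr² = π(9.5200e-04 m)² = 2.847e-06 m²
R_3 = (5.06×10^-7)(9.02)/(2.847e-06) = 1.603 Ω
R_total = R_1 + R_2 + R_3 = 39.0 Ω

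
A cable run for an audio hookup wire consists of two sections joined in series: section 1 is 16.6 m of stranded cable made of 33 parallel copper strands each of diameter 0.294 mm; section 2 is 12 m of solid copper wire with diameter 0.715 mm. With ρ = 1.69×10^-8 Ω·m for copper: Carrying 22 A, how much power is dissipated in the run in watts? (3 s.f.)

305 W

Section 1: A_strand = π(1.4700e-04)² = 6.789e-08 m²; R₁ = ρL/(N·A_s) = (1.69×10^-8)(16.6)/(33×6.789e-08) = 0.1252 Ω
Section 2: A = π(d/2)² = π(3.5750e-04 m)² = 4.015e-07 m²
R₂ = (1.69×10^-8)(12)/(4.015e-07) = 0.5051 Ω
R = R₁ + R₂ = 0.6303 Ω
P = I²R = (22)² × 0.6303 = 305 W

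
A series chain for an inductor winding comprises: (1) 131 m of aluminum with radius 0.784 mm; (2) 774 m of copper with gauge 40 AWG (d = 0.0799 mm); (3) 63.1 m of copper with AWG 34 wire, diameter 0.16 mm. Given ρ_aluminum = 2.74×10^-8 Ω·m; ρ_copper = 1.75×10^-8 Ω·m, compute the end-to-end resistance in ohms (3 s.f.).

2760 Ω

Seg 1: A = πr² = π(7.8400e-04 m)² = 1.931e-06 m²
R_1 = (2.74×10^-8)(131)/(1.931e-06) = 1.859 Ω
Seg 2: A = π(0.0799/2 mm)² = π(3.9950e-05 m)² = 5.014e-09 m²
R_2 = (1.75×10^-8)(774)/(5.014e-09) = 2701 Ω
Seg 3: A = π(0.16/2 mm)² = π(8.0000e-05 m)² = 2.011e-08 m²
R_3 = (1.75×10^-8)(63.1)/(2.011e-08) = 54.92 Ω
R_total = R_1 + R_2 + R_3 = 2760 Ω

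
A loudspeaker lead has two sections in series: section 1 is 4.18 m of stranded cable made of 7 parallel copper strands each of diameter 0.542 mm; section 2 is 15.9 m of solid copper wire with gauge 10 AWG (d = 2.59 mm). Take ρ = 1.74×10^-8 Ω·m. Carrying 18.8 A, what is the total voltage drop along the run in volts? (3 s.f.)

Section 1: A_strand = π(2.7100e-04)² = 2.307e-07 m²; R₁ = ρL/(N·A_s) = (1.74×10^-8)(4.18)/(7×2.307e-07) = 0.04503 Ω
Section 2: A = π(2.59/2 mm)² = π(1.2950e-03 m)² = 5.269e-06 m²
R₂ = (1.74×10^-8)(15.9)/(5.269e-06) = 0.05251 Ω
R = R₁ + R₂ = 0.09755 Ω
V = IR = 18.8 × 0.09755 = 1.83 V

1.83 V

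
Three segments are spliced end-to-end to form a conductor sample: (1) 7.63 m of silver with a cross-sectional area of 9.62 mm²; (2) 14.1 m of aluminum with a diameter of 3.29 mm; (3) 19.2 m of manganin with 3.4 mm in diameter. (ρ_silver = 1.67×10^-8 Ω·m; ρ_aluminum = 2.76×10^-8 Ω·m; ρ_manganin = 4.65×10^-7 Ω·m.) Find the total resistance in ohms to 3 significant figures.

1.04 Ω

Seg 1: A = 9.62 mm² = 9.620e-06 m²
R_1 = (1.67×10^-8)(7.63)/(9.620e-06) = 0.01325 Ω
Seg 2: A = π(d/2)² = π(1.6450e-03 m)² = 8.501e-06 m²
R_2 = (2.76×10^-8)(14.1)/(8.501e-06) = 0.04578 Ω
Seg 3: A = π(d/2)² = π(1.7000e-03 m)² = 9.079e-06 m²
R_3 = (4.65×10^-7)(19.2)/(9.079e-06) = 0.9833 Ω
R_total = R_1 + R_2 + R_3 = 1.04 Ω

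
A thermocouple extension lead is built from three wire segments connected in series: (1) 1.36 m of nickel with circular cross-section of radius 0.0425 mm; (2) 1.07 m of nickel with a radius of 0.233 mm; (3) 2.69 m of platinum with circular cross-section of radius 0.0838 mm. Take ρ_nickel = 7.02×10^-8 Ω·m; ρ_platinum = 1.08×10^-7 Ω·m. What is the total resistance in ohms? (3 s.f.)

Seg 1: A = πr² = π(4.2500e-05 m)² = 5.675e-09 m²
R_1 = (7.02×10^-8)(1.36)/(5.675e-09) = 16.82 Ω
Seg 2: A = πr² = π(2.3300e-04 m)² = 1.706e-07 m²
R_2 = (7.02×10^-8)(1.07)/(1.706e-07) = 0.4404 Ω
Seg 3: A = πr² = π(8.3800e-05 m)² = 2.206e-08 m²
R_3 = (1.08×10^-7)(2.69)/(2.206e-08) = 13.17 Ω
R_total = R_1 + R_2 + R_3 = 30.4 Ω

30.4 Ω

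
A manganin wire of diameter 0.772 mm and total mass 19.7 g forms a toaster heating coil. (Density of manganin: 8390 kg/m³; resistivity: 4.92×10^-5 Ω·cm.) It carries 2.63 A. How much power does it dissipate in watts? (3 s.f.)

ρ = 4.92×10^-5 Ω·cm = 4.92×10^-7 Ω·m
A = π(d/2)² = π(3.8600e-04 m)² = 4.6808e-07 m²
L = m/(density·A) = 0.0197/(8390×4.6808e-07) = 5.016 m
R = ρL/A = (4.92×10^-7)(5.016)/(4.6808e-07) = 5.273 Ω
P = I²R = (2.63)² × 5.273 = 36.5 W

36.5 W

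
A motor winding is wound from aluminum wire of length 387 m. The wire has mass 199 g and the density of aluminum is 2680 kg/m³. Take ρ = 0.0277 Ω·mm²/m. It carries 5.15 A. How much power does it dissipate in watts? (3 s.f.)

1480 W

ρ = 0.0277 Ω·mm²/m = 2.77×10^-8 Ω·m
A = m/(density·L) = 0.199/(2680×387) = 1.9187e-07 m²
R = ρL/A = (2.77×10^-8)(387)/(1.9187e-07) = 55.87 Ω
P = I²R = (5.15)² × 55.87 = 1480 W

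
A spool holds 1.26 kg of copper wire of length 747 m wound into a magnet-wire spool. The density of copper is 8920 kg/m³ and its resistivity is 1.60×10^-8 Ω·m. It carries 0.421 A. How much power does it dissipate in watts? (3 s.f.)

A = m/(density·L) = 1.26/(8920×747) = 1.8910e-07 m²
R = ρL/A = (1.60×10^-8)(747)/(1.8910e-07) = 63.21 Ω
P = I²R = (0.421)² × 63.21 = 11.2 W

11.2 W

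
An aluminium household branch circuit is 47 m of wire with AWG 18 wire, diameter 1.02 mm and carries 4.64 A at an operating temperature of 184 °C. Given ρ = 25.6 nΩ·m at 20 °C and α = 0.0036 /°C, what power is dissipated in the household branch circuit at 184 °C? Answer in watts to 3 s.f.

50.4 W

ρ = 25.6 nΩ·m = 2.56×10^-8 Ω·m
A = π(1.02/2 mm)² = π(5.1000e-04 m)² = 8.171e-07 m²
R₍20₎ = ρL/A = (2.56×10^-8)(47)/(8.171e-07) = 1.472 Ω
R₍184₎ = R₍20₎(1 + αΔT) = 1.472 × (1 + 0.0036×164) = 2.342 Ω
P = I²R = (4.64)² × 2.342 = 50.4 W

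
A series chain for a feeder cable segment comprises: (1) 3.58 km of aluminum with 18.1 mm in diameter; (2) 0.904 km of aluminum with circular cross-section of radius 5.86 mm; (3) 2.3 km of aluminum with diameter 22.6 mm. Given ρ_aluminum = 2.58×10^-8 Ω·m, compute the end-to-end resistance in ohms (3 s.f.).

Seg 1: A = π(d/2)² = π(9.0500e-03 m)² = 2.573e-04 m²
R_1 = (2.58×10^-8)(3580)/(2.573e-04) = 0.359 Ω
Seg 2: A = πr² = π(5.8600e-03 m)² = 1.079e-04 m²
R_2 = (2.58×10^-8)(904)/(1.079e-04) = 0.2162 Ω
Seg 3: A = π(d/2)² = π(1.1300e-02 m)² = 4.011e-04 m²
R_3 = (2.58×10^-8)(2300)/(4.011e-04) = 0.1479 Ω
R_total = R_1 + R_2 + R_3 = 0.723 Ω

0.723 Ω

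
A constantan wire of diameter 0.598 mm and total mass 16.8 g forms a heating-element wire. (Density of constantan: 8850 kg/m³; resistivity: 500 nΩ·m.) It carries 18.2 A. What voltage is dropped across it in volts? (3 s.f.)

ρ = 500 nΩ·m = 5.00×10^-7 Ω·m
A = π(d/2)² = π(2.9900e-04 m)² = 2.8086e-07 m²
L = m/(density·A) = 0.0168/(8850×2.8086e-07) = 6.759 m
R = ρL/A = (5.00×10^-7)(6.759)/(2.8086e-07) = 12.03 Ω
V = IR = 18.2 × 12.03 = 219 V

219 V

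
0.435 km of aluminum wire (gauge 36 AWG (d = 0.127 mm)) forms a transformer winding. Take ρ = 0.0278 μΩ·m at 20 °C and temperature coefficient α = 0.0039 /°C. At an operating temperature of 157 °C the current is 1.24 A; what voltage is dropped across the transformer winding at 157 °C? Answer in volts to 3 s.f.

ρ = 0.0278 μΩ·m = 2.78×10^-8 Ω·m
A = π(0.127/2 mm)² = π(6.3500e-05 m)² = 1.267e-08 m²
R₍20₎ = ρL/A = (2.78×10^-8)(435)/(1.267e-08) = 954.6 Ω
R₍157₎ = R₍20₎(1 + αΔT) = 954.6 × (1 + 0.0039×137) = 1465 Ω
V = IR = 1.24 × 1465 = 1820 V

1820 V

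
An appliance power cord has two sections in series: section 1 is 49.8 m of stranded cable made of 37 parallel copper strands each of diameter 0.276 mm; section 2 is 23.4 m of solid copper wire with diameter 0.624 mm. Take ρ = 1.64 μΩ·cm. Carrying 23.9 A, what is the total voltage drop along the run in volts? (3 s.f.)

ρ = 1.64 μΩ·cm = 1.64×10^-8 Ω·m
Section 1: A_strand = π(1.3800e-04)² = 5.983e-08 m²; R₁ = ρL/(N·A_s) = (1.64×10^-8)(49.8)/(37×5.983e-08) = 0.3689 Ω
Section 2: A = π(d/2)² = π(3.1200e-04 m)² = 3.058e-07 m²
R₂ = (1.64×10^-8)(23.4)/(3.058e-07) = 1.255 Ω
R = R₁ + R₂ = 1.624 Ω
V = IR = 23.9 × 1.624 = 38.8 V

38.8 V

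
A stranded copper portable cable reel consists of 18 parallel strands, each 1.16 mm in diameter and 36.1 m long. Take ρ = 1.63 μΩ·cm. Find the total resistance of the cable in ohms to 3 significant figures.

ρ = 1.63 μΩ·cm = 1.63×10^-8 Ω·m
A_strand = π(5.8000e-04 m)² = 1.057e-06 m²
R_strand = ρL/A = (1.63×10^-8)(36.1)/(1.057e-06) = 0.5568 Ω
R_total = R_strand/N = 0.5568/18 = 0.0309 Ω

0.0309 Ω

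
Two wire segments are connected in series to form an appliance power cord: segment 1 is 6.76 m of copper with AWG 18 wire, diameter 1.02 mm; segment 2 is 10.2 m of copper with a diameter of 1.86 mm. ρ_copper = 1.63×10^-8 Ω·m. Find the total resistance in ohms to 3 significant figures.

Segment 1: A = π(1.02/2 mm)² = π(5.1000e-04 m)² = 8.171e-07 m²
R₁ = ρL/A = (1.63×10^-8)(6.76)/(8.171e-07) = 0.1348 Ω
Segment 2: A = π(d/2)² = π(9.3000e-04 m)² = 2.717e-06 m²
R₂ = (1.63×10^-8)(10.2)/(2.717e-06) = 0.06119 Ω
R = R₁ + R₂ = 0.196 Ω

0.196 Ω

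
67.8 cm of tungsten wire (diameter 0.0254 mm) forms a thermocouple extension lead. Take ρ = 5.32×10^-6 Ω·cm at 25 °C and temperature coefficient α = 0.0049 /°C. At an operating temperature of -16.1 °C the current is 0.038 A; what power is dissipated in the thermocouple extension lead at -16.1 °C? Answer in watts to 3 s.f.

0.0821 W

ρ = 5.32×10^-6 Ω·cm = 5.32×10^-8 Ω·m
A = π(d/2)² = π(1.2700e-05 m)² = 5.067e-10 m²
R₍25₎ = ρL/A = (5.32×10^-8)(0.678)/(5.067e-10) = 71.18 Ω
R₍-16.1₎ = R₍25₎(1 + αΔT) = 71.18 × (1 + 0.0049×-41.1) = 56.85 Ω
P = I²R = (0.038)² × 56.85 = 0.0821 W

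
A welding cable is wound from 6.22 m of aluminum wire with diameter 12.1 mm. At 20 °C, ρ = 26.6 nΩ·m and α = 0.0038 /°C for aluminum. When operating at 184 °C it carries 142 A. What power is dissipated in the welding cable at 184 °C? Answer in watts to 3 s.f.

ρ = 26.6 nΩ·m = 2.66×10^-8 Ω·m
A = π(d/2)² = π(6.0500e-03 m)² = 1.150e-04 m²
R₍20₎ = ρL/A = (2.66×10^-8)(6.22)/(1.150e-04) = 0.001439 Ω
R₍184₎ = R₍20₎(1 + αΔT) = 0.001439 × (1 + 0.0038×164) = 0.002336 Ω
P = I²R = (142)² × 0.002336 = 47.1 W

47.1 W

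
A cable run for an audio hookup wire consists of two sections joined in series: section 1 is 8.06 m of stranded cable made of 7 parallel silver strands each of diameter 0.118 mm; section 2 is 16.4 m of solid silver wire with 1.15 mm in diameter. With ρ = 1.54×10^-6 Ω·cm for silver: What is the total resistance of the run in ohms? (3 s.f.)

ρ = 1.54×10^-6 Ω·cm = 1.54×10^-8 Ω·m
Section 1: A_strand = π(5.9000e-05)² = 1.094e-08 m²; R₁ = ρL/(N·A_s) = (1.54×10^-8)(8.06)/(7×1.094e-08) = 1.621 Ω
Section 2: A = π(d/2)² = π(5.7500e-04 m)² = 1.039e-06 m²
R₂ = (1.54×10^-8)(16.4)/(1.039e-06) = 0.2432 Ω
R = R₁ + R₂ = 1.86 Ω

1.86 Ω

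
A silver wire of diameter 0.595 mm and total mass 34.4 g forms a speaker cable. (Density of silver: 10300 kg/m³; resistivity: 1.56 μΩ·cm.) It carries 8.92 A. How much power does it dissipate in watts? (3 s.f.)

53.6 W

ρ = 1.56 μΩ·cm = 1.56×10^-8 Ω·m
A = π(d/2)² = π(2.9750e-04 m)² = 2.7805e-07 m²
L = m/(density·A) = 0.0344/(10300×2.7805e-07) = 12.01 m
R = ρL/A = (1.56×10^-8)(12.01)/(2.7805e-07) = 0.6739 Ω
P = I²R = (8.92)² × 0.6739 = 53.6 W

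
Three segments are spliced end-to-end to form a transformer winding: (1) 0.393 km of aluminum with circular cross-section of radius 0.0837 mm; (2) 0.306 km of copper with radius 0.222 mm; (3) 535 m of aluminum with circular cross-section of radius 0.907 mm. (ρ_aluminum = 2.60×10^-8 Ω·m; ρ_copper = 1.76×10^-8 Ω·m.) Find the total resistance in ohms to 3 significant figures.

Seg 1: A = πr² = π(8.3700e-05 m)² = 2.201e-08 m²
R_1 = (2.60×10^-8)(393)/(2.201e-08) = 464.3 Ω
Seg 2: A = πr² = π(2.2200e-04 m)² = 1.548e-07 m²
R_2 = (1.76×10^-8)(306)/(1.548e-07) = 34.78 Ω
Seg 3: A = πr² = π(9.0700e-04 m)² = 2.584e-06 m²
R_3 = (2.60×10^-8)(535)/(2.584e-06) = 5.382 Ω
R_total = R_1 + R_2 + R_3 = 504 Ω

504 Ω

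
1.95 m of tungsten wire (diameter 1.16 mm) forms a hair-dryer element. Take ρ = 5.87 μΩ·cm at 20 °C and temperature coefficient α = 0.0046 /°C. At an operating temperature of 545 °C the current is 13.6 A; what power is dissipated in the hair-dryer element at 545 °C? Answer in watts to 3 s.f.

68.4 W

ρ = 5.87 μΩ·cm = 5.87×10^-8 Ω·m
A = π(d/2)² = π(5.8000e-04 m)² = 1.057e-06 m²
R₍20₎ = ρL/A = (5.87×10^-8)(1.95)/(1.057e-06) = 0.1083 Ω
R₍545₎ = R₍20₎(1 + αΔT) = 0.1083 × (1 + 0.0046×525) = 0.3699 Ω
P = I²R = (13.6)² × 0.3699 = 68.4 W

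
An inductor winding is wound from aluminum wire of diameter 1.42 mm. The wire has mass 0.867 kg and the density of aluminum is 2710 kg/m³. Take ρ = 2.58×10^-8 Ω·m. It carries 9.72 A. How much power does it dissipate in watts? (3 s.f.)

A = π(d/2)² = π(7.1000e-04 m)² = 1.5837e-06 m²
L = m/(density·A) = 0.867/(2710×1.5837e-06) = 202 m
R = ρL/A = (2.58×10^-8)(202)/(1.5837e-06) = 3.291 Ω
P = I²R = (9.72)² × 3.291 = 311 W

311 W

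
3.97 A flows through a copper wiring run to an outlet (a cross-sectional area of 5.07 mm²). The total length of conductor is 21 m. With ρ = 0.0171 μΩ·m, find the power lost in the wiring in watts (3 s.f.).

ρ = 0.0171 μΩ·m = 1.71×10^-8 Ω·m
A = 5.07 mm² = 5.070e-06 m²
R = ρL/A = (1.71×10^-8)(21)/(5.070e-06) = 0.07083 Ω
P = I²R = (3.97)² × 0.07083 = 1.12 W

1.12 W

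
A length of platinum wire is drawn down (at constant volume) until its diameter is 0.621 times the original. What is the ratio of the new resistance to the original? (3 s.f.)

6.72

Volume constant ⇒ L' = L/r² with r = 0.621. R' = ρL'/A' = ρ(L/r²)/(πr²d₀²/4) = R/r⁴.
Factor = 6.72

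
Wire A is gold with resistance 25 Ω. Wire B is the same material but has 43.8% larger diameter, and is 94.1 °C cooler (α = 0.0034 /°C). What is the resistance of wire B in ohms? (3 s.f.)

R ∝ ρL/d² with ρ ∝ (1+αΔT), so R_B/R_A = (1 + 43.8/100)⁻² × (1 − 0.0034×94.1)
= 0.4836 × 0.6801 = 0.3289
R_B = 0.3289 × 25 = 8.22 Ω

8.22 Ω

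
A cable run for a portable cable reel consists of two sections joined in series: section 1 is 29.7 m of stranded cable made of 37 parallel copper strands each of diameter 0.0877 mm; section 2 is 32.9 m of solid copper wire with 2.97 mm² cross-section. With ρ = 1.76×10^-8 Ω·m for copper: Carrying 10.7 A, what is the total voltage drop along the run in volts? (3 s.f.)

27.1 V

Section 1: A_strand = π(4.3850e-05)² = 6.041e-09 m²; R₁ = ρL/(N·A_s) = (1.76×10^-8)(29.7)/(37×6.041e-09) = 2.339 Ω
Section 2: A = 2.97 mm² = 2.970e-06 m²
R₂ = (1.76×10^-8)(32.9)/(2.970e-06) = 0.195 Ω
R = R₁ + R₂ = 2.534 Ω
V = IR = 10.7 × 2.534 = 27.1 V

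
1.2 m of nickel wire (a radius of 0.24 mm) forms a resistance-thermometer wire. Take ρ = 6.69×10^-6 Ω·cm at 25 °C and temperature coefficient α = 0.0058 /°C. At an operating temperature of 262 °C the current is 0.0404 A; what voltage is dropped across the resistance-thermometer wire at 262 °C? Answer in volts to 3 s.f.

ρ = 6.69×10^-6 Ω·cm = 6.69×10^-8 Ω·m
A = πr² = π(2.4000e-04 m)² = 1.810e-07 m²
R₍25₎ = ρL/A = (6.69×10^-8)(1.2)/(1.810e-07) = 0.4436 Ω
R₍262₎ = R₍25₎(1 + αΔT) = 0.4436 × (1 + 0.0058×237) = 1.053 Ω
V = IR = 0.0404 × 1.053 = 0.0426 V

0.0426 V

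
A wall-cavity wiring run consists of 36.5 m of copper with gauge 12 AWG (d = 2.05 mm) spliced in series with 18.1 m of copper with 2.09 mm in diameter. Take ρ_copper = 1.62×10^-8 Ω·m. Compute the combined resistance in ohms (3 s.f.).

Segment 1: A = π(2.05/2 mm)² = π(1.0250e-03 m)² = 3.301e-06 m²
R₁ = ρL/A = (1.62×10^-8)(36.5)/(3.301e-06) = 0.1791 Ω
Segment 2: A = π(d/2)² = π(1.0450e-03 m)² = 3.431e-06 m²
R₂ = (1.62×10^-8)(18.1)/(3.431e-06) = 0.08547 Ω
R = R₁ + R₂ = 0.265 Ω

0.265 Ω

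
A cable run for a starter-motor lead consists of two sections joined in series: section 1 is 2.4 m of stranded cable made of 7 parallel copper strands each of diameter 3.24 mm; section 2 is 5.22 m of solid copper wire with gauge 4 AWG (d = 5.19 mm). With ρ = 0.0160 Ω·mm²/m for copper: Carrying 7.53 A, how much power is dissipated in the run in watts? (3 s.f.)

0.262 W

ρ = 0.0160 Ω·mm²/m = 1.60×10^-8 Ω·m
Section 1: A_strand = π(1.6200e-03)² = 8.245e-06 m²; R₁ = ρL/(N·A_s) = (1.60×10^-8)(2.4)/(7×8.245e-06) = 6.654×10^-4 Ω
Section 2: A = π(5.19/2 mm)² = π(2.5950e-03 m)² = 2.116e-05 m²
R₂ = (1.60×10^-8)(5.22)/(2.116e-05) = 0.003948 Ω
R = R₁ + R₂ = 0.004613 Ω
P = I²R = (7.53)² × 0.004613 = 0.262 W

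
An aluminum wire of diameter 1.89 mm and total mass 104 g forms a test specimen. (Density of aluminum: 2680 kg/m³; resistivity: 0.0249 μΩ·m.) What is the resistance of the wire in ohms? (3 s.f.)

ρ = 0.0249 μΩ·m = 2.49×10^-8 Ω·m
A = π(d/2)² = π(9.4500e-04 m)² = 2.8055e-06 m²
L = m/(density·A) = 0.104/(2680×2.8055e-06) = 13.83 m
R = ρL/A = (2.49×10^-8)(13.83)/(2.8055e-06) = 0.123 Ω

0.123 Ω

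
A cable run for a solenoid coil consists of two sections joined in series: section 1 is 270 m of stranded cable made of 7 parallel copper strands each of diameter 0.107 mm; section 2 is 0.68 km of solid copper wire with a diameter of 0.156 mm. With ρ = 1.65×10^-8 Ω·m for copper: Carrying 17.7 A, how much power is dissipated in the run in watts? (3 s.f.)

2.06×10^5 W

Section 1: A_strand = π(5.3500e-05)² = 8.992e-09 m²; R₁ = ρL/(N·A_s) = (1.65×10^-8)(270)/(7×8.992e-09) = 70.78 Ω
Section 2: A = π(d/2)² = π(7.8000e-05 m)² = 1.911e-08 m²
R₂ = (1.65×10^-8)(680)/(1.911e-08) = 587 Ω
R = R₁ + R₂ = 657.8 Ω
P = I²R = (17.7)² × 657.8 = 2.06×10^5 W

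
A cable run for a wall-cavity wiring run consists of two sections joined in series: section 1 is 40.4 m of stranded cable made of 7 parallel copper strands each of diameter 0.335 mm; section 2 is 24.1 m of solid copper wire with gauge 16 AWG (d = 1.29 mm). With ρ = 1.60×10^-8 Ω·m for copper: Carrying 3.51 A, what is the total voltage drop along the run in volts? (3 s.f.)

4.71 V

Section 1: A_strand = π(1.6750e-04)² = 8.814e-08 m²; R₁ = ρL/(N·A_s) = (1.60×10^-8)(40.4)/(7×8.814e-08) = 1.048 Ω
Section 2: A = π(1.29/2 mm)² = π(6.4500e-04 m)² = 1.307e-06 m²
R₂ = (1.60×10^-8)(24.1)/(1.307e-06) = 0.295 Ω
R = R₁ + R₂ = 1.343 Ω
V = IR = 3.51 × 1.343 = 4.71 V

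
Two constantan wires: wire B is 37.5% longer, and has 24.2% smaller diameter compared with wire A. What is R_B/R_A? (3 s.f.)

R ∝ L/d², so R_B/R_A = (1 + 37.5/100) × (1 − 24.2/100)⁻²
= 1.375 × 1.74 = 2.39

2.39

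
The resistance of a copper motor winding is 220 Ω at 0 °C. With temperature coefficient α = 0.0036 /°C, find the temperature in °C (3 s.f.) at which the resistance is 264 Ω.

R = R₀(1 + α(T − T₀)) ⇒ T = T₀ + (R/R₀ − 1)/α
T = 0 + (264/220 − 1)/0.0036 = 0 + (0.2)/0.0036 = 55.6 °C

55.6 °C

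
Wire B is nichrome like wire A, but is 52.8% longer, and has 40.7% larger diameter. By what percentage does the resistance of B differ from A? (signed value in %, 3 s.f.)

R ∝ L/d², so R_B/R_A = (1 + 52.8/100) × (1 + 40.7/100)⁻²
= 1.528 × 0.5051 = 0.7719
(R_B − R_A)/R_A = 0.7719 − 1 = -22.8%

-22.8%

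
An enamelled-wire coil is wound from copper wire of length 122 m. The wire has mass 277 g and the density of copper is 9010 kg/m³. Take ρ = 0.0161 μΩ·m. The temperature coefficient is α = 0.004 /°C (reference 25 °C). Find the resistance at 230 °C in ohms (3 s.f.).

14.2 Ω

ρ = 0.0161 μΩ·m = 1.61×10^-8 Ω·m
A = m/(density·L) = 0.277/(9010×122) = 2.5200e-07 m²
R = ρL/A = (1.61×10^-8)(122)/(2.5200e-07) = 7.795 Ω
R(230 °C) = 7.795 × (1 + 0.004×205) = 14.2 Ω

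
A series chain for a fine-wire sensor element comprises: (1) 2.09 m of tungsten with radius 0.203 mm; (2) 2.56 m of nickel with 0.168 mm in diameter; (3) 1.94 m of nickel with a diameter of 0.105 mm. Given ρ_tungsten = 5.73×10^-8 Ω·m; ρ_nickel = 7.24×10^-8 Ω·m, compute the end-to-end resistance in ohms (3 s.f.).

Seg 1: A = πr² = π(2.0300e-04 m)² = 1.295e-07 m²
R_1 = (5.73×10^-8)(2.09)/(1.295e-07) = 0.925 Ω
Seg 2: A = π(d/2)² = π(8.4000e-05 m)² = 2.217e-08 m²
R_2 = (7.24×10^-8)(2.56)/(2.217e-08) = 8.361 Ω
Seg 3: A = π(d/2)² = π(5.2500e-05 m)² = 8.659e-09 m²
R_3 = (7.24×10^-8)(1.94)/(8.659e-09) = 16.22 Ω
R_total = R_1 + R_2 + R_3 = 25.5 Ω

25.5 Ω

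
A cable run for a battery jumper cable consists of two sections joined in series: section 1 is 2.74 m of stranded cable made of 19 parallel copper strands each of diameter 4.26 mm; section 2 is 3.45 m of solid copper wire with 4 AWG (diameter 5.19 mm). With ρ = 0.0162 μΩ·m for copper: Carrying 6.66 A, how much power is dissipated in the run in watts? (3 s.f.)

0.124 W

ρ = 0.0162 μΩ·m = 1.62×10^-8 Ω·m
Section 1: A_strand = π(2.1300e-03)² = 1.425e-05 m²; R₁ = ρL/(N·A_s) = (1.62×10^-8)(2.74)/(19×1.425e-05) = 1.639×10^-4 Ω
Section 2: A = π(5.19/2 mm)² = π(2.5950e-03 m)² = 2.116e-05 m²
R₂ = (1.62×10^-8)(3.45)/(2.116e-05) = 0.002642 Ω
R = R₁ + R₂ = 0.002806 Ω
P = I²R = (6.66)² × 0.002806 = 0.124 W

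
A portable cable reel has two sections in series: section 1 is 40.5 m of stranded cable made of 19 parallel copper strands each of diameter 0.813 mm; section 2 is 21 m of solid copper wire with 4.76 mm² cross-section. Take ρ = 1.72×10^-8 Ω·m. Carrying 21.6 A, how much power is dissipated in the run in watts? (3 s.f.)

Section 1: A_strand = π(4.0650e-04)² = 5.191e-07 m²; R₁ = ρL/(N·A_s) = (1.72×10^-8)(40.5)/(19×5.191e-07) = 0.07063 Ω
Section 2: A = 4.76 mm² = 4.760e-06 m²
R₂ = (1.72×10^-8)(21)/(4.760e-06) = 0.07588 Ω
R = R₁ + R₂ = 0.1465 Ω
P = I²R = (21.6)² × 0.1465 = 68.4 W

68.4 W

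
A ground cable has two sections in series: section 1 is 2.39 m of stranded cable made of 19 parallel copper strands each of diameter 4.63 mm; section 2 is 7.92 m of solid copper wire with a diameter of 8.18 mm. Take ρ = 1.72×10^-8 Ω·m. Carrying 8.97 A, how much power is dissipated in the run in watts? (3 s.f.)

Section 1: A_strand = π(2.3150e-03)² = 1.684e-05 m²; R₁ = ρL/(N·A_s) = (1.72×10^-8)(2.39)/(19×1.684e-05) = 1.285×10^-4 Ω
Section 2: A = π(d/2)² = π(4.0900e-03 m)² = 5.255e-05 m²
R₂ = (1.72×10^-8)(7.92)/(5.255e-05) = 0.002592 Ω
R = R₁ + R₂ = 0.002721 Ω
P = I²R = (8.97)² × 0.002721 = 0.219 W

0.219 W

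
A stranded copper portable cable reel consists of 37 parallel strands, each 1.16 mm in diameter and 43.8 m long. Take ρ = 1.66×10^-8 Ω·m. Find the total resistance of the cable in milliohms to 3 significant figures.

18.6 mΩ

A_strand = π(5.8000e-04 m)² = 1.057e-06 m²
R_strand = ρL/A = (1.66×10^-8)(43.8)/(1.057e-06) = 0.688 Ω
R_total = R_strand/N = 0.688/37 = 18.6 mΩ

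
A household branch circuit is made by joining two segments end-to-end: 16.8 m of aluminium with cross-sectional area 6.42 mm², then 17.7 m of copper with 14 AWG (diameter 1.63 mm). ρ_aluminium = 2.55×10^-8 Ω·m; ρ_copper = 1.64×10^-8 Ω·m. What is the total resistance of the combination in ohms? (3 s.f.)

Segment 1: A = 6.42 mm² = 6.420e-06 m²
R₁ = ρL/A = (2.55×10^-8)(16.8)/(6.420e-06) = 0.06673 Ω
Segment 2: A = π(1.63/2 mm)² = π(8.1500e-04 m)² = 2.087e-06 m²
R₂ = (1.64×10^-8)(17.7)/(2.087e-06) = 0.1391 Ω
R = R₁ + R₂ = 0.206 Ω

0.206 Ω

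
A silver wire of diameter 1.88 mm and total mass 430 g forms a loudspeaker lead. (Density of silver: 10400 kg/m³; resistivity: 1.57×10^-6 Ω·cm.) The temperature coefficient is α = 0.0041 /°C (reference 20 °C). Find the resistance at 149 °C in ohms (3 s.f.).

0.129 Ω

ρ = 1.57×10^-6 Ω·cm = 1.57×10^-8 Ω·m
A = π(d/2)² = π(9.4000e-04 m)² = 2.7759e-06 m²
L = m/(density·A) = 0.43/(10400×2.7759e-06) = 14.89 m
R = ρL/A = (1.57×10^-8)(14.89)/(2.7759e-06) = 0.08424 Ω
R(149 °C) = 0.08424 × (1 + 0.0041×129) = 0.129 Ω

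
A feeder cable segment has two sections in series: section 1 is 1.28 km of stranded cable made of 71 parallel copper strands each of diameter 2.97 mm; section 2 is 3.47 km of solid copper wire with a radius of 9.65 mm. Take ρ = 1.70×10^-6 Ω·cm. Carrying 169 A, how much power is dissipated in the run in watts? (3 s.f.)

7020 W

ρ = 1.70×10^-6 Ω·cm = 1.70×10^-8 Ω·m
Section 1: A_strand = π(1.4850e-03)² = 6.928e-06 m²; R₁ = ρL/(N·A_s) = (1.70×10^-8)(1280)/(71×6.928e-06) = 0.04424 Ω
Section 2: A = πr² = π(9.6500e-03 m)² = 2.926e-04 m²
R₂ = (1.70×10^-8)(3470)/(2.926e-04) = 0.2016 Ω
R = R₁ + R₂ = 0.2459 Ω
P = I²R = (169)² × 0.2459 = 7020 W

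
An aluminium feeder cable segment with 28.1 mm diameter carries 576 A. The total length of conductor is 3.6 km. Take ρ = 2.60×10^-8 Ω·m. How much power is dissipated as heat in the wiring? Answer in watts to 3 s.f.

50100 W

A = π(d/2)² = π(1.4050e-02 m)² = 6.202e-04 m²
R = ρL/A = (2.60×10^-8)(3600)/(6.202e-04) = 0.1509 Ω
P = I²R = (576)² × 0.1509 = 50100 W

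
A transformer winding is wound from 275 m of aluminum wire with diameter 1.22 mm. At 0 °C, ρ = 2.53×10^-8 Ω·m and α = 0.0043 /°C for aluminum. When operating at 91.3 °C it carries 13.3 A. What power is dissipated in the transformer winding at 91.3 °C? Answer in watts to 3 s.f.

1470 W

A = π(d/2)² = π(6.1000e-04 m)² = 1.169e-06 m²
R₍0₎ = ρL/A = (2.53×10^-8)(275)/(1.169e-06) = 5.952 Ω
R₍91.3₎ = R₍0₎(1 + αΔT) = 5.952 × (1 + 0.0043×91.3) = 8.288 Ω
P = I²R = (13.3)² × 8.288 = 1470 W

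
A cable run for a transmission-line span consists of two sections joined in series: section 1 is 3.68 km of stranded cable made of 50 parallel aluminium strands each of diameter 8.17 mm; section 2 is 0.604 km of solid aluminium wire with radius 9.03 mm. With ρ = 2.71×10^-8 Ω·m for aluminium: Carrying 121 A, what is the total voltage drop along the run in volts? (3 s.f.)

12.3 V

Section 1: A_strand = π(4.0850e-03)² = 5.242e-05 m²; R₁ = ρL/(N·A_s) = (2.71×10^-8)(3680)/(50×5.242e-05) = 0.03805 Ω
Section 2: A = πr² = π(9.0300e-03 m)² = 2.562e-04 m²
R₂ = (2.71×10^-8)(604)/(2.562e-04) = 0.0639 Ω
R = R₁ + R₂ = 0.1019 Ω
V = IR = 121 × 0.1019 = 12.3 V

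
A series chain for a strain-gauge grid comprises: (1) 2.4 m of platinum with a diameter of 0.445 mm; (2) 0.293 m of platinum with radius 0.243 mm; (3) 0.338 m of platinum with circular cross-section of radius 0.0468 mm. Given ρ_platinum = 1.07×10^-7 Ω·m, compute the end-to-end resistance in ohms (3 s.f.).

7.08 Ω

Seg 1: A = π(d/2)² = π(2.2250e-04 m)² = 1.555e-07 m²
R_1 = (1.07×10^-7)(2.4)/(1.555e-07) = 1.651 Ω
Seg 2: A = πr² = π(2.4300e-04 m)² = 1.855e-07 m²
R_2 = (1.07×10^-7)(0.293)/(1.855e-07) = 0.169 Ω
Seg 3: A = πr² = π(4.6800e-05 m)² = 6.881e-09 m²
R_3 = (1.07×10^-7)(0.338)/(6.881e-09) = 5.256 Ω
R_total = R_1 + R_2 + R_3 = 7.08 Ω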